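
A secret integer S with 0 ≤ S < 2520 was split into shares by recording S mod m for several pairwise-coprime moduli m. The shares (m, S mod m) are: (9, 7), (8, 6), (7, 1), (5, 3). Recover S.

Combine the congruences pairwise.
From S ≡ 7 (mod 9) write S = 7 + 9t. Substituting into S ≡ 6 (mod 8) gives 9t ≡ 7 (mod 8), and since 1⁻¹ ≡ 1 (mod 8), t ≡ 7. Hence S ≡ 7 + 9·7 = 70 (mod 72).
From S ≡ 70 (mod 72) write S = 70 + 72t. Substituting into S ≡ 1 (mod 7) gives 72t ≡ 1 (mod 7), and since 2⁻¹ ≡ 4 (mod 7), t ≡ 4. Hence S ≡ 70 + 72·4 = 358 (mod 504).
From S ≡ 358 (mod 504) write S = 358 + 504t. Substituting into S ≡ 3 (mod 5) gives 504t ≡ 0 (mod 5), and since 4⁻¹ ≡ 4 (mod 5), t ≡ 0. Hence S ≡ 358 + 504·0 = 358 (mod 2520).

358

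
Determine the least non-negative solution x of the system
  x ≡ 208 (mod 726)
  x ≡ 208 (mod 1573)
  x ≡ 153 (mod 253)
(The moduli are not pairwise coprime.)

Combine the congruences pairwise.
gcd(726, 1573) = 121 and 121 | (208 − 208), so the pair is consistent; merging gives x ≡ 208 (mod 9438), where 9438 = lcm(726, 1573).
gcd(9438, 253) = 11 and 11 | (153 − 208), so the pair is consistent; merging gives x ≡ 179530 (mod 217074), where 217074 = lcm(9438, 253).
The solution is unique modulo lcm(726, 1573, 253) = 217074.

179530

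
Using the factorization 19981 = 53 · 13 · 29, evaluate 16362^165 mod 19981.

1256

Mod 53: 16362 ≡ 38; by Fermat, exponent reduces to 165 mod 52 = 9; 38^9 ≡ 37 (mod 53).
Mod 13: 16362 ≡ 8; by Fermat, exponent reduces to 165 mod 12 = 9; 8^9 ≡ 8 (mod 13).
Mod 29: 16362 ≡ 6; by Fermat, exponent reduces to 165 mod 28 = 25; 6^25 ≡ 9 (mod 29).
Combine by CRT: x ≡ 37 (mod 53), x ≡ 8 (mod 13), x ≡ 9 (mod 29) ⇒ x ≡ 1256 (mod 19981).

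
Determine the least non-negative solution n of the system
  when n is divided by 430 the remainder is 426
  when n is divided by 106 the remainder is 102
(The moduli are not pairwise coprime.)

gcd(430, 106) = 2 and 2 | (102 − 426), so the pair is consistent; merging gives n ≡ 22786 (mod 22790), where 22790 = lcm(430, 106).
The solution is unique modulo lcm(430, 106) = 22790.

22786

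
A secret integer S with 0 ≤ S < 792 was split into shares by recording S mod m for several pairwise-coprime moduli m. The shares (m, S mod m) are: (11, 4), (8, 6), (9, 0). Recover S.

The moduli are pairwise coprime; N = 11·8·9 = 792.
N/11 = 72; 72 ≡ 6 (mod 11); 6·2 ≡ 1, so inverse 2.
N/8 = 99; 99 ≡ 3 (mod 8); 3·3 ≡ 1, so inverse 3.
N/9 = 88; 88 ≡ 7 (mod 9); 7·4 ≡ 1, so inverse 4.
S ≡ 4·72·2 + 6·99·3 + 0·88·4 = 2358.
2358 mod 792 = 774.

774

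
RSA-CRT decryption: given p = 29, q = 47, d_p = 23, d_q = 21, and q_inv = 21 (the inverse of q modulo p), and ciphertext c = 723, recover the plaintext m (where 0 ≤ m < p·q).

686

m₁ = c^(d_p) mod p: c ≡ 27 (mod 29), and 27^23 mod 29 = 19.
m₂ = c^(d_q) mod q: c ≡ 18 (mod 47), and 18^21 mod 47 = 28.
h = q_inv·(m₁ − m₂) mod p = 21·(19 − 28) mod 29 = 14.
m = m₂ + h·q = 28 + 14·47 = 686.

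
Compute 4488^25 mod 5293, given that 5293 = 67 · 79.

4287

Mod 67: 4488 ≡ 66; 66^25 ≡ 66 (mod 67).
Mod 79: 4488 ≡ 64; 64^25 ≡ 21 (mod 79).
Combine by CRT: x ≡ 66 (mod 67), x ≡ 21 (mod 79) ⇒ x ≡ 4287 (mod 5293).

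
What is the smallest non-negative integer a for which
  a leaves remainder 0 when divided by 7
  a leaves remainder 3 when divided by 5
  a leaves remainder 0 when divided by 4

28

From a ≡ 0 (mod 7) write a = 0 + 7t. Substituting into a ≡ 3 (mod 5) gives 7t ≡ 3 (mod 5), and since 2⁻¹ ≡ 3 (mod 5), t ≡ 4. Hence a ≡ 0 + 7·4 = 28 (mod 35).
From a ≡ 28 (mod 35) write a = 28 + 35t. Substituting into a ≡ 0 (mod 4) gives 35t ≡ 0 (mod 4), and since 3⁻¹ ≡ 3 (mod 4), t ≡ 0. Hence a ≡ 28 + 35·0 = 28 (mod 140).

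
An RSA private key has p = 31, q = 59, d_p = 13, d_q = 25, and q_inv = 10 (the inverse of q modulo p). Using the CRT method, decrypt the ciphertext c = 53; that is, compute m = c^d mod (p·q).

m₁ = c^(d_p) mod p: c ≡ 22 (mod 31), and 22^13 mod 31 = 13.
m₂ = c^(d_q) mod q: c ≡ 53 (mod 59), and 53^25 mod 59 = 29.
h = q_inv·(m₁ − m₂) mod p = 10·(13 − 29) mod 31 = 26.
m = m₂ + h·q = 29 + 26·59 = 1563.

1563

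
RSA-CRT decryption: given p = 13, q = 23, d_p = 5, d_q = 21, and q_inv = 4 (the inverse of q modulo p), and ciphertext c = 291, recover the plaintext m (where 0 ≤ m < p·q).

135

m₁ = c^(d_p) mod p: c ≡ 5 (mod 13), and 5^5 mod 13 = 5.
m₂ = c^(d_q) mod q: c ≡ 15 (mod 23), and 15^21 mod 23 = 20.
h = q_inv·(m₁ − m₂) mod p = 4·(5 − 20) mod 13 = 5.
m = m₂ + h·q = 20 + 5·23 = 135.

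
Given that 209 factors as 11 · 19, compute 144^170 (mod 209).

Mod 11: 144 ≡ 1; since 10 | 170, by Fermat 1^170 ≡ 1 (mod 11).
Mod 19: 144 ≡ 11; by Fermat, exponent reduces to 170 mod 18 = 8; 11^8 ≡ 7 (mod 19).
Combine by CRT: x ≡ 1 (mod 11), x ≡ 7 (mod 19) ⇒ x ≡ 45 (mod 209).

45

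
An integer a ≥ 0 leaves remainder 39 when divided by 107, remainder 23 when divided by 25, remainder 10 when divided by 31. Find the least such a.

44123

The moduli are pairwise coprime; N = 107·25·31 = 82925.
N/107 = 775; 775 ≡ 26 (mod 107); 26·70 ≡ 1, so inverse 70.
N/25 = 3317; 3317 ≡ 17 (mod 25); 17·3 ≡ 1, so inverse 3.
N/31 = 2675; 2675 ≡ 9 (mod 31); 9·7 ≡ 1, so inverse 7.
a ≡ 39·775·70 + 23·3317·3 + 10·2675·7 = 2531873.
2531873 mod 82925 = 44123.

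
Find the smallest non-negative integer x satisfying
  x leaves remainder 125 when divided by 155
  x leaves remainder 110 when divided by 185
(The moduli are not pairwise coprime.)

gcd(155, 185) = 5 and 5 | (110 − 125), so the pair is consistent; merging gives x ≡ 3070 (mod 5735), where 5735 = lcm(155, 185).
The solution is unique modulo lcm(155, 185) = 5735.

3070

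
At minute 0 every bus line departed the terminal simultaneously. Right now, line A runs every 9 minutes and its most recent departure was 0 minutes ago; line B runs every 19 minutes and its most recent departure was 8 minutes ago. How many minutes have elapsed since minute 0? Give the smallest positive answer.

27

Combine the congruences pairwise.
From t ≡ 0 (mod 9) write t = 0 + 9s. Substituting into t ≡ 8 (mod 19) gives 9s ≡ 8 (mod 19), and since 9⁻¹ ≡ 17 (mod 19), s ≡ 3. Hence t ≡ 0 + 9·3 = 27 (mod 171).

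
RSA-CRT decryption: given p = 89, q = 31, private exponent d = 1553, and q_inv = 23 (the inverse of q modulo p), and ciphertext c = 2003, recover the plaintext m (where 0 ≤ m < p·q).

d_p = d mod (p−1) = 1553 mod 88 = 57; d_q = d mod (q−1) = 23.
m₁ = c^(d_p) mod p: c ≡ 45 (mod 89), and 45^57 mod 89 = 67.
m₂ = c^(d_q) mod q: c ≡ 19 (mod 31), and 19^23 mod 31 = 9.
h = q_inv·(m₁ − m₂) mod p = 23·(67 − 9) mod 89 = 88.
m = m₂ + h·q = 9 + 88·31 = 2737.

2737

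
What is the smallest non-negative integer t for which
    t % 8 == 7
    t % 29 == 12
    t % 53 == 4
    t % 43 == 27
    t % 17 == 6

The moduli are pairwise coprime; N = 8·29·53·43·17 = 8988376.
N/8 = 1123547; 1123547 ≡ 3 (mod 8); 3·3 ≡ 1, so inverse 3.
N/29 = 309944; 309944 ≡ 21 (mod 29); 21·18 ≡ 1, so inverse 18.
N/53 = 169592; 169592 ≡ 45 (mod 53); 45·33 ≡ 1, so inverse 33.
N/43 = 209032; 209032 ≡ 9 (mod 43); 9·24 ≡ 1, so inverse 24.
N/17 = 528728; 528728 ≡ 11 (mod 17); 11·14 ≡ 1, so inverse 14.
t ≡ 7·1123547·3 + 12·309944·18 + 4·169592·33 + 27·209032·24 + 6·528728·14 = 292794423.
292794423 mod 8988376 = 5166391.

5166391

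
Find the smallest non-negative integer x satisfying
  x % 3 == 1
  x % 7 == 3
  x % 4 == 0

52

The moduli are pairwise coprime; N = 3·7·4 = 84.
N/3 = 28; 28 ≡ 1 (mod 3), inverse 1.
N/7 = 12; 12 ≡ 5 (mod 7); 5·3 ≡ 1, so inverse 3.
N/4 = 21; 21 ≡ 1 (mod 4), inverse 1.
x ≡ 1·28·1 + 3·12·3 + 0·21·1 = 136.
136 mod 84 = 52.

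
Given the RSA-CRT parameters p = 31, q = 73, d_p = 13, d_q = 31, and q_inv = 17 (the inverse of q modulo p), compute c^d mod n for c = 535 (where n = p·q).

2093

m₁ = c^(d_p) mod p: c ≡ 8 (mod 31), and 8^13 mod 31 = 16.
m₂ = c^(d_q) mod q: c ≡ 24 (mod 73), and 24^31 mod 73 = 49.
h = q_inv·(m₁ − m₂) mod p = 17·(16 − 49) mod 31 = 28.
m = m₂ + h·q = 49 + 28·73 = 2093.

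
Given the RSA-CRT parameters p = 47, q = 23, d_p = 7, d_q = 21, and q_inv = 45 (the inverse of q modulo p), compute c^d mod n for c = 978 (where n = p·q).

m₁ = c^(d_p) mod p: c ≡ 38 (mod 47), and 38^7 mod 47 = 33.
m₂ = c^(d_q) mod q: c ≡ 12 (mod 23), and 12^21 mod 23 = 2.
h = q_inv·(m₁ − m₂) mod p = 45·(33 − 2) mod 47 = 32.
m = m₂ + h·q = 2 + 32·23 = 738.

738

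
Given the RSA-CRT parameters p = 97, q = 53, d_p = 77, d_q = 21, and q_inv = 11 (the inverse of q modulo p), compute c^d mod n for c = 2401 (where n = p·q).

1367

m₁ = c^(d_p) mod p: c ≡ 73 (mod 97), and 73^77 mod 97 = 9.
m₂ = c^(d_q) mod q: c ≡ 16 (mod 53), and 16^21 mod 53 = 42.
h = q_inv·(m₁ − m₂) mod p = 11·(9 − 42) mod 97 = 25.
m = m₂ + h·q = 42 + 25·53 = 1367.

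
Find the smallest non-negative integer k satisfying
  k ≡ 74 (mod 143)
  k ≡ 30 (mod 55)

360

gcd(143, 55) = 11 and 11 | (30 − 74), so the pair is consistent; merging gives k ≡ 360 (mod 715), where 715 = lcm(143, 55).
The solution is unique modulo lcm(143, 55) = 715.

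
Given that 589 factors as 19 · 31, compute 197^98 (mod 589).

Mod 19: 197 ≡ 7; by Fermat, exponent reduces to 98 mod 18 = 8; 7^8 ≡ 11 (mod 19).
Mod 31: 197 ≡ 11; by Fermat, exponent reduces to 98 mod 30 = 8; 11^8 ≡ 19 (mod 31).
Combine by CRT: x ≡ 11 (mod 19), x ≡ 19 (mod 31) ⇒ x ≡ 391 (mod 589).

391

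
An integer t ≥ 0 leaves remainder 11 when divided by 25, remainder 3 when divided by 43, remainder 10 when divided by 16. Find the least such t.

7786

Combine the congruences pairwise.
From t ≡ 11 (mod 25) write t = 11 + 25s. Substituting into t ≡ 3 (mod 43) gives 25s ≡ 35 (mod 43), and since 25⁻¹ ≡ 31 (mod 43), s ≡ 10. Hence t ≡ 11 + 25·10 = 261 (mod 1075).
From t ≡ 261 (mod 1075) write t = 261 + 1075s. Substituting into t ≡ 10 (mod 16) gives 1075s ≡ 5 (mod 16), and since 3⁻¹ ≡ 11 (mod 16), s ≡ 7. Hence t ≡ 261 + 1075·7 = 7786 (mod 17200).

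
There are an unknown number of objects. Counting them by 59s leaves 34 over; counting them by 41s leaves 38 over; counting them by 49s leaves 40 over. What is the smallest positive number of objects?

102989

The moduli are pairwise coprime; M = 59·41·49 = 118531.
M/59 = 2009; 2009 ≡ 3 (mod 59); 3·20 ≡ 1, so inverse 20.
M/41 = 2891; 2891 ≡ 21 (mod 41); 21·2 ≡ 1, so inverse 2.
M/49 = 2419; 2419 ≡ 18 (mod 49); 18·30 ≡ 1, so inverse 30.
N ≡ 34·2009·20 + 38·2891·2 + 40·2419·30 = 4488636.
4488636 mod 118531 = 102989.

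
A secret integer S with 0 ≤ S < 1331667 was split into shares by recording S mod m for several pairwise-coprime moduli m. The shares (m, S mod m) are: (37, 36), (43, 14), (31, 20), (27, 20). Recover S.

543233

From S ≡ 36 (mod 37) write S = 36 + 37t. Substituting into S ≡ 14 (mod 43) gives 37t ≡ 21 (mod 43), and since 37⁻¹ ≡ 7 (mod 43), t ≡ 18. Hence S ≡ 36 + 37·18 = 702 (mod 1591).
From S ≡ 702 (mod 1591) write S = 702 + 1591t. Substituting into S ≡ 20 (mod 31) gives 1591t ≡ 0 (mod 31), and since 10⁻¹ ≡ 28 (mod 31), t ≡ 0. Hence S ≡ 702 + 1591·0 = 702 (mod 49321).
From S ≡ 702 (mod 49321) write S = 702 + 49321t. Substituting into S ≡ 20 (mod 27) gives 49321t ≡ 20 (mod 27), and since 19⁻¹ ≡ 10 (mod 27), t ≡ 11. Hence S ≡ 702 + 49321·11 = 543233 (mod 1331667).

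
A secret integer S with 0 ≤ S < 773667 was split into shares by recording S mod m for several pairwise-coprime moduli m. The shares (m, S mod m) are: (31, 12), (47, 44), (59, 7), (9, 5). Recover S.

The moduli are pairwise coprime; N = 31·47·59·9 = 773667.
N/31 = 24957; 24957 ≡ 2 (mod 31); 2·16 ≡ 1, so inverse 16.
N/47 = 16461; 16461 ≡ 11 (mod 47); 11·30 ≡ 1, so inverse 30.
N/59 = 13113; 13113 ≡ 15 (mod 59); 15·4 ≡ 1, so inverse 4.
N/9 = 85963; 85963 ≡ 4 (mod 9); 4·7 ≡ 1, so inverse 7.
S ≡ 12·24957·16 + 44·16461·30 + 7·13113·4 + 5·85963·7 = 29896133.
29896133 mod 773667 = 496787.

496787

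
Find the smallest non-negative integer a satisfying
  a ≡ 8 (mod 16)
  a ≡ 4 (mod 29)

120

From a ≡ 8 (mod 16) write a = 8 + 16t. Substituting into a ≡ 4 (mod 29) gives 16t ≡ 25 (mod 29), and since 16⁻¹ ≡ 20 (mod 29), t ≡ 7. Hence a ≡ 8 + 16·7 = 120 (mod 464).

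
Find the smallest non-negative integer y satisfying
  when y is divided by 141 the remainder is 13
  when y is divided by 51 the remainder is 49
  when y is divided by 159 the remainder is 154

gcd(141, 51) = 3 and 3 | (49 − 13), so the pair is consistent; merging gives y ≡ 1987 (mod 2397), where 2397 = lcm(141, 51).
gcd(2397, 159) = 3 and 3 | (154 − 1987), so the pair is consistent; merging gives y ≡ 112249 (mod 127041), where 127041 = lcm(2397, 159).
The solution is unique modulo lcm(141, 51, 159) = 127041.

112249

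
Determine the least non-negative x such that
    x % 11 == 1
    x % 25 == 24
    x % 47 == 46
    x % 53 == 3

The moduli are pairwise coprime; N = 11·25·47·53 = 685025.
N/11 = 62275; 62275 ≡ 4 (mod 11); 4·3 ≡ 1, so inverse 3.
N/25 = 27401; 27401 ≡ 1 (mod 25), inverse 1.
N/47 = 14575; 14575 ≡ 5 (mod 47); 5·19 ≡ 1, so inverse 19.
N/53 = 12925; 12925 ≡ 46 (mod 53); 46·15 ≡ 1, so inverse 15.
x ≡ 1·62275·3 + 24·27401·1 + 46·14575·19 + 3·12925·15 = 14164624.
14164624 mod 685025 = 464124.

464124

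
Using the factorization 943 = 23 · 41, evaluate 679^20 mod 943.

Mod 23: 679 ≡ 12; 12^20 ≡ 4 (mod 23).
Mod 41: 679 ≡ 23; 23^20 ≡ 1 (mod 41).
Combine by CRT: x ≡ 4 (mod 23), x ≡ 1 (mod 41) ⇒ x ≡ 165 (mod 943).

165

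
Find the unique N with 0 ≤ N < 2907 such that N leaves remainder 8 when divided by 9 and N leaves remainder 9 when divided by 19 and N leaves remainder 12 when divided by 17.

845

Combine the congruences pairwise.
From N ≡ 8 (mod 9) write N = 8 + 9t. Substituting into N ≡ 9 (mod 19) gives 9t ≡ 1 (mod 19), and since 9⁻¹ ≡ 17 (mod 19), t ≡ 17. Hence N ≡ 8 + 9·17 = 161 (mod 171).
From N ≡ 161 (mod 171) write N = 161 + 171t. Substituting into N ≡ 12 (mod 17) gives 171t ≡ 4 (mod 17), and since 1⁻¹ ≡ 1 (mod 17), t ≡ 4. Hence N ≡ 161 + 171·4 = 845 (mod 2907).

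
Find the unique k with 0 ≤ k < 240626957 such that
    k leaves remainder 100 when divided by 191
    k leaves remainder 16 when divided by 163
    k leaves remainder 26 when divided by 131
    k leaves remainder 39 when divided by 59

The moduli are pairwise coprime; N = 191·163·131·59 = 240626957.
N/191 = 1259827; 1259827 ≡ 182 (mod 191); 182·106 ≡ 1, so inverse 106.
N/163 = 1476239; 1476239 ≡ 111 (mod 163); 111·47 ≡ 1, so inverse 47.
N/131 = 1836847; 1836847 ≡ 96 (mod 131); 96·116 ≡ 1, so inverse 116.
N/59 = 4078423; 4078423 ≡ 48 (mod 59); 48·16 ≡ 1, so inverse 16.
k ≡ 100·1259827·106 + 16·1476239·47 + 26·1836847·116 + 39·4078423·16 = 22549164432.
22549164432 mod 240626957 = 170857431.

170857431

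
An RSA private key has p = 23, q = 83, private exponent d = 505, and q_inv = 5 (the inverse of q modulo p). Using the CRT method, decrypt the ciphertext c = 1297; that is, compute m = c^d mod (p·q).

d_p = d mod (p−1) = 505 mod 22 = 21; d_q = d mod (q−1) = 13.
m₁ = c^(d_p) mod p: c ≡ 9 (mod 23), and 9^21 mod 23 = 18.
m₂ = c^(d_q) mod q: c ≡ 52 (mod 83), and 52^13 mod 83 = 79.
h = q_inv·(m₁ − m₂) mod p = 5·(18 − 79) mod 23 = 17.
m = m₂ + h·q = 79 + 17·83 = 1490.

1490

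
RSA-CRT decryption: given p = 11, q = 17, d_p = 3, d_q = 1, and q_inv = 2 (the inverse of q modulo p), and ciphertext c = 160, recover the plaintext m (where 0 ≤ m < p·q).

7

m₁ = c^(d_p) mod p: c ≡ 6 (mod 11), and 6^3 mod 11 = 7.
m₂ = c^(d_q) mod q: c ≡ 7 (mod 17), and 7^1 mod 17 = 7.
h = q_inv·(m₁ − m₂) mod p = 2·(7 − 7) mod 11 = 0.
m = m₂ + h·q = 7 + 0·17 = 7.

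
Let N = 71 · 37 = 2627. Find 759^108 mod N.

1777

Mod 71: 759 ≡ 49; by Fermat, exponent reduces to 108 mod 70 = 38; 49^38 ≡ 2 (mod 71).
Mod 37: 759 ≡ 19; since 36 | 108, by Fermat 19^108 ≡ 1 (mod 37).
Combine by CRT: x ≡ 2 (mod 71), x ≡ 1 (mod 37) ⇒ x ≡ 1777 (mod 2627).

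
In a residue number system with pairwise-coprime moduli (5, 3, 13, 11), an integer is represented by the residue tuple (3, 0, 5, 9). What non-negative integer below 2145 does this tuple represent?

603

The moduli are pairwise coprime; N = 5·3·13·11 = 2145.
N/5 = 429; 429 ≡ 4 (mod 5); 4·4 ≡ 1, so inverse 4.
N/3 = 715; 715 ≡ 1 (mod 3), inverse 1.
N/13 = 165; 165 ≡ 9 (mod 13); 9·3 ≡ 1, so inverse 3.
N/11 = 195; 195 ≡ 8 (mod 11); 8·7 ≡ 1, so inverse 7.
x ≡ 3·429·4 + 0·715·1 + 5·165·3 + 9·195·7 = 19908.
19908 mod 2145 = 603.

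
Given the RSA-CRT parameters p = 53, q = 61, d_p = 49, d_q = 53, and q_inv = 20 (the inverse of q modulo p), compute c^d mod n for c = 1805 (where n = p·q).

m₁ = c^(d_p) mod p: c ≡ 3 (mod 53), and 3^49 mod 53 = 2.
m₂ = c^(d_q) mod q: c ≡ 36 (mod 61), and 36^53 mod 61 = 5.
h = q_inv·(m₁ − m₂) mod p = 20·(2 − 5) mod 53 = 46.
m = m₂ + h·q = 5 + 46·61 = 2811.

2811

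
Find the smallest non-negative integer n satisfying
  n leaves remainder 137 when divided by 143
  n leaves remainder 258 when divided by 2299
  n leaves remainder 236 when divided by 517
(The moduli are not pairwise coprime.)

gcd(143, 2299) = 11 and 11 | (258 − 137), so the pair is consistent; merging gives n ≡ 4856 (mod 29887), where 29887 = lcm(143, 2299).
gcd(29887, 517) = 11 and 11 | (236 − 4856), so the pair is consistent; merging gives n ≡ 931353 (mod 1404689), where 1404689 = lcm(29887, 517).
The solution is unique modulo lcm(143, 2299, 517) = 1404689.

931353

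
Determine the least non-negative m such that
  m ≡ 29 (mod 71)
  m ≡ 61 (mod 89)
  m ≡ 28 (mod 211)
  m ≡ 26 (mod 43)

2554183

Combine the congruences pairwise.
From m ≡ 29 (mod 71) write m = 29 + 71t. Substituting into m ≡ 61 (mod 89) gives 71t ≡ 32 (mod 89), and since 71⁻¹ ≡ 84 (mod 89), t ≡ 18. Hence m ≡ 29 + 71·18 = 1307 (mod 6319).
From m ≡ 1307 (mod 6319) write m = 1307 + 6319t. Substituting into m ≡ 28 (mod 211) gives 6319t ≡ 198 (mod 211), and since 200⁻¹ ≡ 115 (mod 211), t ≡ 193. Hence m ≡ 1307 + 6319·193 = 1220874 (mod 1333309).
From m ≡ 1220874 (mod 1333309) write m = 1220874 + 1333309t. Substituting into m ≡ 26 (mod 43) gives 1333309t ≡ 8 (mod 43), and since 8⁻¹ ≡ 27 (mod 43), t ≡ 1. Hence m ≡ 1220874 + 1333309·1 = 2554183 (mod 57332287).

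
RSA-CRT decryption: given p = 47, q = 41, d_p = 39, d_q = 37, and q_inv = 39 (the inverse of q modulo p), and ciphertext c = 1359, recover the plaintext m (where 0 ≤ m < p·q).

1368

m₁ = c^(d_p) mod p: c ≡ 43 (mod 47), and 43^39 mod 47 = 5.
m₂ = c^(d_q) mod q: c ≡ 6 (mod 41), and 6^37 mod 41 = 15.
h = q_inv·(m₁ − m₂) mod p = 39·(5 − 15) mod 47 = 33.
m = m₂ + h·q = 15 + 33·41 = 1368.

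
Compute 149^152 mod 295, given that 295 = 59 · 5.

271

Mod 59: 149 ≡ 31; by Fermat, exponent reduces to 152 mod 58 = 36; 31^36 ≡ 35 (mod 59).
Mod 5: 149 ≡ 4; since 4 | 152, by Fermat 4^152 ≡ 1 (mod 5).
Combine by CRT: x ≡ 35 (mod 59), x ≡ 1 (mod 5) ⇒ x ≡ 271 (mod 295).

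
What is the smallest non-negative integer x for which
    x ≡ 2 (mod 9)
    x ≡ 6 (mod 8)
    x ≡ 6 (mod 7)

398

The moduli are pairwise coprime; N = 9·8·7 = 504.
N/9 = 56; 56 ≡ 2 (mod 9); 2·5 ≡ 1, so inverse 5.
N/8 = 63; 63 ≡ 7 (mod 8); 7·7 ≡ 1, so inverse 7.
N/7 = 72; 72 ≡ 2 (mod 7); 2·4 ≡ 1, so inverse 4.
x ≡ 2·56·5 + 6·63·7 + 6·72·4 = 4934.
4934 mod 504 = 398.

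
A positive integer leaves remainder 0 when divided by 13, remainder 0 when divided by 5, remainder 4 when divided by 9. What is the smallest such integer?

130

From x ≡ 0 (mod 13) write x = 0 + 13t. Substituting into x ≡ 0 (mod 5) gives 13t ≡ 0 (mod 5), and since 3⁻¹ ≡ 2 (mod 5), t ≡ 0. Hence x ≡ 0 + 13·0 = 0 (mod 65).
From x ≡ 0 (mod 65) write x = 0 + 65t. Substituting into x ≡ 4 (mod 9) gives 65t ≡ 4 (mod 9), and since 2⁻¹ ≡ 5 (mod 9), t ≡ 2. Hence x ≡ 0 + 65·2 = 130 (mod 585).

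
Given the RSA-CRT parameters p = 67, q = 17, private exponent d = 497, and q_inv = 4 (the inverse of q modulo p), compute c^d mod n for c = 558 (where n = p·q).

82

d_p = d mod (p−1) = 497 mod 66 = 35; d_q = d mod (q−1) = 1.
m₁ = c^(d_p) mod p: c ≡ 22 (mod 67), and 22^35 mod 67 = 15.
m₂ = c^(d_q) mod q: c ≡ 14 (mod 17), and 14^1 mod 17 = 14.
h = q_inv·(m₁ − m₂) mod p = 4·(15 − 14) mod 67 = 4.
m = m₂ + h·q = 14 + 4·17 = 82.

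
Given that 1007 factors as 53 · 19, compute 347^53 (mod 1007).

Mod 53: 347 ≡ 29; by Fermat, exponent reduces to 53 mod 52 = 1; 29^1 ≡ 29 (mod 53).
Mod 19: 347 ≡ 5; by Fermat, exponent reduces to 53 mod 18 = 17; 5^17 ≡ 4 (mod 19).
Combine by CRT: x ≡ 29 (mod 53), x ≡ 4 (mod 19) ⇒ x ≡ 612 (mod 1007).

612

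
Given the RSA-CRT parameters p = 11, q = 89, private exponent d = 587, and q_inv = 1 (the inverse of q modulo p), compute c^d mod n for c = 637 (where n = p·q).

472

d_p = d mod (p−1) = 587 mod 10 = 7; d_q = d mod (q−1) = 59.
m₁ = c^(d_p) mod p: c ≡ 10 (mod 11), and 10^7 mod 11 = 10.
m₂ = c^(d_q) mod q: c ≡ 14 (mod 89), and 14^59 mod 89 = 27.
h = q_inv·(m₁ − m₂) mod p = 1·(10 − 27) mod 11 = 5.
m = m₂ + h·q = 27 + 5·89 = 472.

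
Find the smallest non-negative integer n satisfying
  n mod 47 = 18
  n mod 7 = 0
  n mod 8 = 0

112

The moduli are pairwise coprime; M = 47·7·8 = 2632.
M/47 = 56; 56 ≡ 9 (mod 47); 9·21 ≡ 1, so inverse 21.
M/7 = 376; 376 ≡ 5 (mod 7); 5·3 ≡ 1, so inverse 3.
M/8 = 329; 329 ≡ 1 (mod 8), inverse 1.
n ≡ 18·56·21 + 0·376·3 + 0·329·1 = 21168.
21168 mod 2632 = 112.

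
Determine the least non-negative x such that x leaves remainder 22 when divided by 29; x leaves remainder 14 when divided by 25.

Combine the congruences pairwise.
From x ≡ 22 (mod 29) write x = 22 + 29t. Substituting into x ≡ 14 (mod 25) gives 29t ≡ 17 (mod 25), and since 4⁻¹ ≡ 19 (mod 25), t ≡ 23. Hence x ≡ 22 + 29·23 = 689 (mod 725).

689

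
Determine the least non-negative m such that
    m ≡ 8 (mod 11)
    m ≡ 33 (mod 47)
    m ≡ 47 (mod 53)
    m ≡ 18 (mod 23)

The moduli are pairwise coprime; N = 11·47·53·23 = 630223.
N/11 = 57293; 57293 ≡ 5 (mod 11); 5·9 ≡ 1, so inverse 9.
N/47 = 13409; 13409 ≡ 14 (mod 47); 14·37 ≡ 1, so inverse 37.
N/53 = 11891; 11891 ≡ 19 (mod 53); 19·14 ≡ 1, so inverse 14.
N/23 = 27401; 27401 ≡ 8 (mod 23); 8·3 ≡ 1, so inverse 3.
m ≡ 8·57293·9 + 33·13409·37 + 47·11891·14 + 18·27401·3 = 29801417.
29801417 mod 630223 = 180936.

180936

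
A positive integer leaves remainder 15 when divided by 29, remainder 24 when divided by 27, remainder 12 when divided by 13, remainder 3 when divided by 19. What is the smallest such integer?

67092

The moduli are pairwise coprime; N = 29·27·13·19 = 193401.
N/29 = 6669; 6669 ≡ 28 (mod 29); 28·28 ≡ 1, so inverse 28.
N/27 = 7163; 7163 ≡ 8 (mod 27); 8·17 ≡ 1, so inverse 17.
N/13 = 14877; 14877 ≡ 5 (mod 13); 5·8 ≡ 1, so inverse 8.
N/19 = 10179; 10179 ≡ 14 (mod 19); 14·15 ≡ 1, so inverse 15.
x ≡ 15·6669·28 + 24·7163·17 + 12·14877·8 + 3·10179·15 = 7609731.
7609731 mod 193401 = 67092.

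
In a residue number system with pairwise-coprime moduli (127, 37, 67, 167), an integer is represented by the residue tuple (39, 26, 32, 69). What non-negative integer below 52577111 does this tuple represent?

From x ≡ 39 (mod 127) write x = 39 + 127t. Substituting into x ≡ 26 (mod 37) gives 127t ≡ 24 (mod 37), and since 16⁻¹ ≡ 7 (mod 37), t ≡ 20. Hence x ≡ 39 + 127·20 = 2579 (mod 4699).
From x ≡ 2579 (mod 4699) write x = 2579 + 4699t. Substituting into x ≡ 32 (mod 67) gives 4699t ≡ 66 (mod 67), and since 9⁻¹ ≡ 15 (mod 67), t ≡ 52. Hence x ≡ 2579 + 4699·52 = 246927 (mod 314833).
From x ≡ 246927 (mod 314833) write x = 246927 + 314833t. Substituting into x ≡ 69 (mod 167) gives 314833t ≡ 135 (mod 167), and since 38⁻¹ ≡ 22 (mod 167), t ≡ 131. Hence x ≡ 246927 + 314833·131 = 41490050 (mod 52577111).

41490050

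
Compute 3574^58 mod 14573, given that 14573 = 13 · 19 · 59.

Mod 13: 3574 ≡ 12; by Fermat, exponent reduces to 58 mod 12 = 10; 12^10 ≡ 1 (mod 13).
Mod 19: 3574 ≡ 2; by Fermat, exponent reduces to 58 mod 18 = 4; 2^4 ≡ 16 (mod 19).
Mod 59: 3574 ≡ 34; since 58 | 58, by Fermat 34^58 ≡ 1 (mod 59).
Combine by CRT: x ≡ 1 (mod 13), x ≡ 16 (mod 19), x ≡ 1 (mod 59) ⇒ x ≡ 9972 (mod 14573).

9972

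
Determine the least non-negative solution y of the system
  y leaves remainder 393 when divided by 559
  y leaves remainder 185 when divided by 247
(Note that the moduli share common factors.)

gcd(559, 247) = 13 and 13 | (185 − 393), so the pair is consistent; merging gives y ≡ 7101 (mod 10621), where 10621 = lcm(559, 247).
The solution is unique modulo lcm(559, 247) = 10621.

7101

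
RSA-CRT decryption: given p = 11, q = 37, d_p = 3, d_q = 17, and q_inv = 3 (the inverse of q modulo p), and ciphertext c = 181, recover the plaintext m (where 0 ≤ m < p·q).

m₁ = c^(d_p) mod p: c ≡ 5 (mod 11), and 5^3 mod 11 = 4.
m₂ = c^(d_q) mod q: c ≡ 33 (mod 37), and 33^17 mod 37 = 9.
h = q_inv·(m₁ − m₂) mod p = 3·(4 − 9) mod 11 = 7.
m = m₂ + h·q = 9 + 7·37 = 268.

268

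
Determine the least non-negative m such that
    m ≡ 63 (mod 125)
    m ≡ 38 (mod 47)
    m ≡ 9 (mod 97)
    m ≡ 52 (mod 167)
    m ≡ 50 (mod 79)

6870886563

From m ≡ 63 (mod 125) write m = 63 + 125t. Substituting into m ≡ 38 (mod 47) gives 125t ≡ 22 (mod 47), and since 31⁻¹ ≡ 44 (mod 47), t ≡ 28. Hence m ≡ 63 + 125·28 = 3563 (mod 5875).
From m ≡ 3563 (mod 5875) write m = 3563 + 5875t. Substituting into m ≡ 9 (mod 97) gives 5875t ≡ 35 (mod 97), and since 55⁻¹ ≡ 30 (mod 97), t ≡ 80. Hence m ≡ 3563 + 5875·80 = 473563 (mod 569875).
From m ≡ 473563 (mod 569875) write m = 473563 + 569875t. Substituting into m ≡ 52 (mod 167) gives 569875t ≡ 101 (mod 167), and since 71⁻¹ ≡ 40 (mod 167), t ≡ 32. Hence m ≡ 473563 + 569875·32 = 18709563 (mod 95169125).
From m ≡ 18709563 (mod 95169125) write m = 18709563 + 95169125t. Substituting into m ≡ 50 (mod 79) gives 95169125t ≡ 57 (mod 79), and since 37⁻¹ ≡ 47 (mod 79), t ≡ 72. Hence m ≡ 18709563 + 95169125·72 = 6870886563 (mod 7518360875).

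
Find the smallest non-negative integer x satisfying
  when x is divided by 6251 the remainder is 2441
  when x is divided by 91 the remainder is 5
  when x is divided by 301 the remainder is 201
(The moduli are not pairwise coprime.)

gcd(6251, 91) = 7 and 7 | (5 − 2441), so the pair is consistent; merging gives x ≡ 58700 (mod 81263), where 81263 = lcm(6251, 91).
gcd(81263, 301) = 7 and 7 | (201 − 58700), so the pair is consistent; merging gives x ≡ 1277645 (mod 3494309), where 3494309 = lcm(81263, 301).
The solution is unique modulo lcm(6251, 91, 301) = 3494309.

1277645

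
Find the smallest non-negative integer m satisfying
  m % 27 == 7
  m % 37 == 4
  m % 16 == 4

From m ≡ 7 (mod 27) write m = 7 + 27t. Substituting into m ≡ 4 (mod 37) gives 27t ≡ 34 (mod 37), and since 27⁻¹ ≡ 11 (mod 37), t ≡ 4. Hence m ≡ 7 + 27·4 = 115 (mod 999).
From m ≡ 115 (mod 999) write m = 115 + 999t. Substituting into m ≡ 4 (mod 16) gives 999t ≡ 1 (mod 16), and since 7⁻¹ ≡ 7 (mod 16), t ≡ 7. Hence m ≡ 115 + 999·7 = 7108 (mod 15984).

7108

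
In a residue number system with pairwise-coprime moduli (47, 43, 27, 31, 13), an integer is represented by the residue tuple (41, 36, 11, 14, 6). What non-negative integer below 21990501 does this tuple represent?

Combine the congruences pairwise.
From x ≡ 41 (mod 47) write x = 41 + 47t. Substituting into x ≡ 36 (mod 43) gives 47t ≡ 38 (mod 43), and since 4⁻¹ ≡ 11 (mod 43), t ≡ 31. Hence x ≡ 41 + 47·31 = 1498 (mod 2021).
From x ≡ 1498 (mod 2021) write x = 1498 + 2021t. Substituting into x ≡ 11 (mod 27) gives 2021t ≡ 25 (mod 27), and since 23⁻¹ ≡ 20 (mod 27), t ≡ 14. Hence x ≡ 1498 + 2021·14 = 29792 (mod 54567).
From x ≡ 29792 (mod 54567) write x = 29792 + 54567t. Substituting into x ≡ 14 (mod 31) gives 54567t ≡ 13 (mod 31), and since 7⁻¹ ≡ 9 (mod 31), t ≡ 24. Hence x ≡ 29792 + 54567·24 = 1339400 (mod 1691577).
From x ≡ 1339400 (mod 1691577) write x = 1339400 + 1691577t. Substituting into x ≡ 6 (mod 13) gives 1691577t ≡ 9 (mod 13), and since 4⁻¹ ≡ 10 (mod 13), t ≡ 12. Hence x ≡ 1339400 + 1691577·12 = 21638324 (mod 21990501).

21638324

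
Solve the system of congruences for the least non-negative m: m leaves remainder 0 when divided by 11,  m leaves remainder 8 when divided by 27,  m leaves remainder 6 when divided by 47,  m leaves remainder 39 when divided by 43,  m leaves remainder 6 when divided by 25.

The moduli are pairwise coprime; N = 11·27·47·43·25 = 15005925.
N/11 = 1364175; 1364175 ≡ 10 (mod 11); 10·10 ≡ 1, so inverse 10.
N/27 = 555775; 555775 ≡ 7 (mod 27); 7·4 ≡ 1, so inverse 4.
N/47 = 319275; 319275 ≡ 4 (mod 47); 4·12 ≡ 1, so inverse 12.
N/43 = 348975; 348975 ≡ 30 (mod 43); 30·33 ≡ 1, so inverse 33.
N/25 = 600237; 600237 ≡ 12 (mod 25); 12·23 ≡ 1, so inverse 23.
m ≡ 0·1364175·10 + 8·555775·4 + 6·319275·12 + 39·348975·33 + 6·600237·23 = 572736131.
572736131 mod 15005925 = 2510981.

2510981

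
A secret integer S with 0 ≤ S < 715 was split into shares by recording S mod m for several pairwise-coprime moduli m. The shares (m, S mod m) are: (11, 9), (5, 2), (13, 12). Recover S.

From S ≡ 9 (mod 11) write S = 9 + 11t. Substituting into S ≡ 2 (mod 5) gives 11t ≡ 3 (mod 5), and since 1⁻¹ ≡ 1 (mod 5), t ≡ 3. Hence S ≡ 9 + 11·3 = 42 (mod 55).
From S ≡ 42 (mod 55) write S = 42 + 55t. Substituting into S ≡ 12 (mod 13) gives 55t ≡ 9 (mod 13), and since 3⁻¹ ≡ 9 (mod 13), t ≡ 3. Hence S ≡ 42 + 55·3 = 207 (mod 715).

207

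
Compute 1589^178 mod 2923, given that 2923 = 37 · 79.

Mod 37: 1589 ≡ 35; by Fermat, exponent reduces to 178 mod 36 = 34; 35^34 ≡ 28 (mod 37).
Mod 79: 1589 ≡ 9; by Fermat, exponent reduces to 178 mod 78 = 22; 9^22 ≡ 73 (mod 79).
Combine by CRT: x ≡ 28 (mod 37), x ≡ 73 (mod 79) ⇒ x ≡ 2285 (mod 2923).

2285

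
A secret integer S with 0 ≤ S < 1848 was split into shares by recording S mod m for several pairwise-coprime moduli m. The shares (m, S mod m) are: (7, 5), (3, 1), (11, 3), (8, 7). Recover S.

1279

From S ≡ 5 (mod 7) write S = 5 + 7t. Substituting into S ≡ 1 (mod 3) gives 7t ≡ 2 (mod 3), and since 1⁻¹ ≡ 1 (mod 3), t ≡ 2. Hence S ≡ 5 + 7·2 = 19 (mod 21).
From S ≡ 19 (mod 21) write S = 19 + 21t. Substituting into S ≡ 3 (mod 11) gives 21t ≡ 6 (mod 11), and since 10⁻¹ ≡ 10 (mod 11), t ≡ 5. Hence S ≡ 19 + 21·5 = 124 (mod 231).
From S ≡ 124 (mod 231) write S = 124 + 231t. Substituting into S ≡ 7 (mod 8) gives 231t ≡ 3 (mod 8), and since 7⁻¹ ≡ 7 (mod 8), t ≡ 5. Hence S ≡ 124 + 231·5 = 1279 (mod 1848).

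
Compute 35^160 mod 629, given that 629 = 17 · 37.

120

Mod 17: 35 ≡ 1; since 16 | 160, by Fermat 1^160 ≡ 1 (mod 17).
Mod 37: 35 ≡ 35; by Fermat, exponent reduces to 160 mod 36 = 16; 35^16 ≡ 9 (mod 37).
Combine by CRT: x ≡ 1 (mod 17), x ≡ 9 (mod 37) ⇒ x ≡ 120 (mod 629).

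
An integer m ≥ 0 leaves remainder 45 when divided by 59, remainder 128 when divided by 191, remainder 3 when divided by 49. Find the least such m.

The moduli are pairwise coprime; N = 59·191·49 = 552181.
N/59 = 9359; 9359 ≡ 37 (mod 59); 37·8 ≡ 1, so inverse 8.
N/191 = 2891; 2891 ≡ 26 (mod 191); 26·169 ≡ 1, so inverse 169.
N/49 = 11269; 11269 ≡ 48 (mod 49); 48·48 ≡ 1, so inverse 48.
m ≡ 45·9359·8 + 128·2891·169 + 3·11269·48 = 67530088.
67530088 mod 552181 = 164006.

164006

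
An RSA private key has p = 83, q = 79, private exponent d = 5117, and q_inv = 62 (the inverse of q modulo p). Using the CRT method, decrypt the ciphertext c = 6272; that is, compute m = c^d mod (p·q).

d_p = d mod (p−1) = 5117 mod 82 = 33; d_q = d mod (q−1) = 47.
m₁ = c^(d_p) mod p: c ≡ 47 (mod 83), and 47^33 mod 83 = 74.
m₂ = c^(d_q) mod q: c ≡ 31 (mod 79), and 31^47 mod 79 = 42.
h = q_inv·(m₁ − m₂) mod p = 62·(74 − 42) mod 83 = 75.
m = m₂ + h·q = 42 + 75·79 = 5967.

5967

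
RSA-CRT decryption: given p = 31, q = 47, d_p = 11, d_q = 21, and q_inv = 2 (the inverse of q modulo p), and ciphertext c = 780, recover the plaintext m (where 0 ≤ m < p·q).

25

m₁ = c^(d_p) mod p: c ≡ 5 (mod 31), and 5^11 mod 31 = 25.
m₂ = c^(d_q) mod q: c ≡ 28 (mod 47), and 28^21 mod 47 = 25.
h = q_inv·(m₁ − m₂) mod p = 2·(25 − 25) mod 31 = 0.
m = m₂ + h·q = 25 + 0·47 = 25.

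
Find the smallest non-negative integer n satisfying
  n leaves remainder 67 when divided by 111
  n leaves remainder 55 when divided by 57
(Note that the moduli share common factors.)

gcd(111, 57) = 3 and 3 | (55 − 67), so the pair is consistent; merging gives n ≡ 511 (mod 2109), where 2109 = lcm(111, 57).
The solution is unique modulo lcm(111, 57) = 2109.

511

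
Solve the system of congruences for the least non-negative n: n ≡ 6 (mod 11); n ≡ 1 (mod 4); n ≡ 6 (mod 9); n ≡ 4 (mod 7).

The moduli are pairwise coprime; M = 11·4·9·7 = 2772.
M/11 = 252; 252 ≡ 10 (mod 11); 10·10 ≡ 1, so inverse 10.
M/4 = 693; 693 ≡ 1 (mod 4), inverse 1.
M/9 = 308; 308 ≡ 2 (mod 9); 2·5 ≡ 1, so inverse 5.
M/7 = 396; 396 ≡ 4 (mod 7); 4·2 ≡ 1, so inverse 2.
n ≡ 6·252·10 + 1·693·1 + 6·308·5 + 4·396·2 = 28221.
28221 mod 2772 = 501.

501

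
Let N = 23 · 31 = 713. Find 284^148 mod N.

Mod 23: 284 ≡ 8; by Fermat, exponent reduces to 148 mod 22 = 16; 8^16 ≡ 16 (mod 23).
Mod 31: 284 ≡ 5; by Fermat, exponent reduces to 148 mod 30 = 28; 5^28 ≡ 5 (mod 31).
Combine by CRT: x ≡ 16 (mod 23), x ≡ 5 (mod 31) ⇒ x ≡ 315 (mod 713).

315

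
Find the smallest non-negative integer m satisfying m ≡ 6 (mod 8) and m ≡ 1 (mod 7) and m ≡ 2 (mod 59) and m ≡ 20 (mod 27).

From m ≡ 6 (mod 8) write m = 6 + 8t. Substituting into m ≡ 1 (mod 7) gives 8t ≡ 2 (mod 7), and since 1⁻¹ ≡ 1 (mod 7), t ≡ 2. Hence m ≡ 6 + 8·2 = 22 (mod 56).
From m ≡ 22 (mod 56) write m = 22 + 56t. Substituting into m ≡ 2 (mod 59) gives 56t ≡ 39 (mod 59), and since 56⁻¹ ≡ 39 (mod 59), t ≡ 46. Hence m ≡ 22 + 56·46 = 2598 (mod 3304).
From m ≡ 2598 (mod 3304) write m = 2598 + 3304t. Substituting into m ≡ 20 (mod 27) gives 3304t ≡ 14 (mod 27), and since 10⁻¹ ≡ 19 (mod 27), t ≡ 23. Hence m ≡ 2598 + 3304·23 = 78590 (mod 89208).

78590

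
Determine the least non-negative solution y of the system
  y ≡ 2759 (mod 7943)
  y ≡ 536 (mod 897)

193391

Combine the congruences pairwise.
gcd(7943, 897) = 13 and 13 | (536 − 2759), so the pair is consistent; merging gives y ≡ 193391 (mod 548067), where 548067 = lcm(7943, 897).
The solution is unique modulo lcm(7943, 897) = 548067.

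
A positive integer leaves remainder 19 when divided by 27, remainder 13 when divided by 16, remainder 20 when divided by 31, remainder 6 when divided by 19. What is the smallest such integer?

The moduli are pairwise coprime; N = 27·16·31·19 = 254448.
N/27 = 9424; 9424 ≡ 1 (mod 27), inverse 1.
N/16 = 15903; 15903 ≡ 15 (mod 16); 15·15 ≡ 1, so inverse 15.
N/31 = 8208; 8208 ≡ 24 (mod 31); 24·22 ≡ 1, so inverse 22.
N/19 = 13392; 13392 ≡ 16 (mod 19); 16·6 ≡ 1, so inverse 6.
x ≡ 19·9424·1 + 13·15903·15 + 20·8208·22 + 6·13392·6 = 7373773.
7373773 mod 254448 = 249229.

249229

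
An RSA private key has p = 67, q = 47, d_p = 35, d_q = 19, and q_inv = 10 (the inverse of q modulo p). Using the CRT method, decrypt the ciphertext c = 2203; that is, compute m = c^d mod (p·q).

1873

m₁ = c^(d_p) mod p: c ≡ 59 (mod 67), and 59^35 mod 67 = 64.
m₂ = c^(d_q) mod q: c ≡ 41 (mod 47), and 41^19 mod 47 = 40.
h = q_inv·(m₁ − m₂) mod p = 10·(64 − 40) mod 67 = 39.
m = m₂ + h·q = 40 + 39·47 = 1873.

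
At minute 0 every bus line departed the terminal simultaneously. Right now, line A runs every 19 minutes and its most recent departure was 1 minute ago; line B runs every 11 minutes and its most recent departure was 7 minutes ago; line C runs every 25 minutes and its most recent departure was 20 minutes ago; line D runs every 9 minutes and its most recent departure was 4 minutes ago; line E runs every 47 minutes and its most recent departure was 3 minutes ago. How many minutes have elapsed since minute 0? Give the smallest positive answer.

From t ≡ 1 (mod 19) write t = 1 + 19s. Substituting into t ≡ 7 (mod 11) gives 19s ≡ 6 (mod 11), and since 8⁻¹ ≡ 7 (mod 11), s ≡ 9. Hence t ≡ 1 + 19·9 = 172 (mod 209).
From t ≡ 172 (mod 209) write t = 172 + 209s. Substituting into t ≡ 20 (mod 25) gives 209s ≡ 23 (mod 25), and since 9⁻¹ ≡ 14 (mod 25), s ≡ 22. Hence t ≡ 172 + 209·22 = 4770 (mod 5225).
From t ≡ 4770 (mod 5225) write t = 4770 + 5225s. Substituting into t ≡ 4 (mod 9) gives 5225s ≡ 4 (mod 9), and since 5⁻¹ ≡ 2 (mod 9), s ≡ 8. Hence t ≡ 4770 + 5225·8 = 46570 (mod 47025).
From t ≡ 46570 (mod 47025) write t = 46570 + 47025s. Substituting into t ≡ 3 (mod 47) gives 47025s ≡ 10 (mod 47), and since 25⁻¹ ≡ 32 (mod 47), s ≡ 38. Hence t ≡ 46570 + 47025·38 = 1833520 (mod 2210175).

1833520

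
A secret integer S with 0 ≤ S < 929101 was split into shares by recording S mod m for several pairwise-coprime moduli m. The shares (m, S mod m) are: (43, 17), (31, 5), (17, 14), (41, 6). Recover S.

85286

The moduli are pairwise coprime; N = 43·31·17·41 = 929101.
N/43 = 21607; 21607 ≡ 21 (mod 43); 21·41 ≡ 1, so inverse 41.
N/31 = 29971; 29971 ≡ 25 (mod 31); 25·5 ≡ 1, so inverse 5.
N/17 = 54653; 54653 ≡ 15 (mod 17); 15·8 ≡ 1, so inverse 8.
N/41 = 22661; 22661 ≡ 29 (mod 41); 29·17 ≡ 1, so inverse 17.
S ≡ 17·21607·41 + 5·29971·5 + 14·54653·8 + 6·22661·17 = 24241912.
24241912 mod 929101 = 85286.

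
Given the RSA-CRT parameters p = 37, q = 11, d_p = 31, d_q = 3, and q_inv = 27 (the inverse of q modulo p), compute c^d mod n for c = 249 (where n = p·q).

m₁ = c^(d_p) mod p: c ≡ 27 (mod 37), and 27^31 mod 37 = 27.
m₂ = c^(d_q) mod q: c ≡ 7 (mod 11), and 7^3 mod 11 = 2.
h = q_inv·(m₁ − m₂) mod p = 27·(27 − 2) mod 37 = 9.
m = m₂ + h·q = 2 + 9·11 = 101.

101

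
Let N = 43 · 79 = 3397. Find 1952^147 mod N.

Mod 43: 1952 ≡ 17; by Fermat, exponent reduces to 147 mod 42 = 21; 17^21 ≡ 1 (mod 43).
Mod 79: 1952 ≡ 56; by Fermat, exponent reduces to 147 mod 78 = 69; 56^69 ≡ 78 (mod 79).
Combine by CRT: x ≡ 1 (mod 43), x ≡ 78 (mod 79) ⇒ x ≡ 947 (mod 3397).

947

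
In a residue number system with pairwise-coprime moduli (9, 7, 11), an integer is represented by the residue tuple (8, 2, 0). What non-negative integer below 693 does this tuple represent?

The moduli are pairwise coprime; N = 9·7·11 = 693.
N/9 = 77; 77 ≡ 5 (mod 9); 5·2 ≡ 1, so inverse 2.
N/7 = 99; 99 ≡ 1 (mod 7), inverse 1.
N/11 = 63; 63 ≡ 8 (mod 11); 8·7 ≡ 1, so inverse 7.
x ≡ 8·77·2 + 2·99·1 + 0·63·7 = 1430.
1430 mod 693 = 44.

44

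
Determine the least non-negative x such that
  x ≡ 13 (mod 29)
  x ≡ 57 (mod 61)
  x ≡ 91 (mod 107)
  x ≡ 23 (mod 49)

8607706

From x ≡ 13 (mod 29) write x = 13 + 29t. Substituting into x ≡ 57 (mod 61) gives 29t ≡ 44 (mod 61), and since 29⁻¹ ≡ 40 (mod 61), t ≡ 52. Hence x ≡ 13 + 29·52 = 1521 (mod 1769).
From x ≡ 1521 (mod 1769) write x = 1521 + 1769t. Substituting into x ≡ 91 (mod 107) gives 1769t ≡ 68 (mod 107), and since 57⁻¹ ≡ 92 (mod 107), t ≡ 50. Hence x ≡ 1521 + 1769·50 = 89971 (mod 189283).
From x ≡ 89971 (mod 189283) write x = 89971 + 189283t. Substituting into x ≡ 23 (mod 49) gives 189283t ≡ 16 (mod 49), and since 45⁻¹ ≡ 12 (mod 49), t ≡ 45. Hence x ≡ 89971 + 189283·45 = 8607706 (mod 9274867).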